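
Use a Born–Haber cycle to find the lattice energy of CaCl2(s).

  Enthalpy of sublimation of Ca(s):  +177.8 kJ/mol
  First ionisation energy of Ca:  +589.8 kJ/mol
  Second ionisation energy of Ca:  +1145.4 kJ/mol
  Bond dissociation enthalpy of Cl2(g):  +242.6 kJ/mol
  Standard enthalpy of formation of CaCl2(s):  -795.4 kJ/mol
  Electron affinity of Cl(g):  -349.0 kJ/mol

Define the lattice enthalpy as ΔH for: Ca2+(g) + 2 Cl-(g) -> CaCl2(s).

ΔHf° = 1·ΔHsub + 1·(ΣIE) + 1·D(Cl2) + 2·EA + U
-795.4 = 1·(+177.8) + 1·(+1735.2) + 1·(+242.6) + 2·(-349.0) + U
U = -795.4 − (+1457.6) = -2253.0 kJ/mol

U = -2253.0 kJ/mol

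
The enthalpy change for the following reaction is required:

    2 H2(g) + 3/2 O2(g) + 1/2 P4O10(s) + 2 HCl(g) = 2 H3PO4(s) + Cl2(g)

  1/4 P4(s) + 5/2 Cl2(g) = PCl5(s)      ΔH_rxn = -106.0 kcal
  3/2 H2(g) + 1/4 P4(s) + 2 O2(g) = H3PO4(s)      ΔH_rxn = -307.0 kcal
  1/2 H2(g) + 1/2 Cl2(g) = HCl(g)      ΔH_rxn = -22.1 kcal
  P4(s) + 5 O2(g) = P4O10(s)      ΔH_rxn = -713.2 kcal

ΔH_rxn = -213.2 kcal

equation 1: not needed.
equation 2 × 2: (2)·(-307.0) = -614.0 kcal
equation 3 reversed and × 2: (-2)·(-22.1) = +44.2 kcal
equation 4 reversed and × 1/2: (-1/2)·(-713.2) = +356.6 kcal
Summing the manipulated equations, ΔH_rxn = (-614.0) + (+44.2) + (+356.6) = -213.2 kcal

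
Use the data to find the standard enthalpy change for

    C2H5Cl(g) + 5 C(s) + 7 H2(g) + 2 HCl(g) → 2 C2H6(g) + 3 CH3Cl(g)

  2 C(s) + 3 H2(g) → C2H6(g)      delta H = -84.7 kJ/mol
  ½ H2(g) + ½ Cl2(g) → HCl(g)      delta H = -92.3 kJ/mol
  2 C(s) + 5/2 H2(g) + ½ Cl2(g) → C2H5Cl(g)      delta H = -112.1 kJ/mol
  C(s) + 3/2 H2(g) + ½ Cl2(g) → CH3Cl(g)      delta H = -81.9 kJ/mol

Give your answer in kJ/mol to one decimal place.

delta H = -118.4 kJ/mol

equation 1 × 2 (scale by 2 for the 2 C2H6(g)): (2)·(-84.7) = -169.4 kJ/mol
equation 2 reversed and × 2 (HCl(g) must end up as a reactant; scale by 2 for the 2 HCl(g)): (-2)·(-92.3) = +184.6 kJ/mol
equation 3 reversed (C2H5Cl(g) must end up as a reactant): +112.1 kJ/mol
equation 4 × 3 (×3 to match 3 CH3Cl(g) in the target): (3)·(-81.9) = -245.7 kJ/mol
Since enthalpy is a state function, delta H = (-169.4) + (+184.6) + (+112.1) + (-245.7) = -118.4 kJ/mol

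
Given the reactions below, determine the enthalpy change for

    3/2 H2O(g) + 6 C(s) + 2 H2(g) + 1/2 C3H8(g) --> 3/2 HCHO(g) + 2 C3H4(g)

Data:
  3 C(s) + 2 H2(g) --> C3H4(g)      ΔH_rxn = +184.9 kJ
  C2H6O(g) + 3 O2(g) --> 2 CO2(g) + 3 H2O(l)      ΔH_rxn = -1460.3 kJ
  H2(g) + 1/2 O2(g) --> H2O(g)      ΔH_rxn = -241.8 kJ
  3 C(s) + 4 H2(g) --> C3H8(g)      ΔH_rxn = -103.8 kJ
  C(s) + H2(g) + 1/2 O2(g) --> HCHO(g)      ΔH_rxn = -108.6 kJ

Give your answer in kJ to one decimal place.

equation 1 × 2: (2)·(+184.9) = +369.8 kJ
equation 2: not needed.
equation 3 reversed and × 3/2: (-3/2)·(-241.8) = +362.7 kJ
equation 4 reversed and × 1/2: (-1/2)·(-103.8) = +51.9 kJ
equation 5 × 3/2: (3/2)·(-108.6) = -162.9 kJ
ΔH_rxn = (+369.8) + (+362.7) + (+51.9) + (-162.9) = 621.5 kJ

ΔH_rxn = 621.5 kJ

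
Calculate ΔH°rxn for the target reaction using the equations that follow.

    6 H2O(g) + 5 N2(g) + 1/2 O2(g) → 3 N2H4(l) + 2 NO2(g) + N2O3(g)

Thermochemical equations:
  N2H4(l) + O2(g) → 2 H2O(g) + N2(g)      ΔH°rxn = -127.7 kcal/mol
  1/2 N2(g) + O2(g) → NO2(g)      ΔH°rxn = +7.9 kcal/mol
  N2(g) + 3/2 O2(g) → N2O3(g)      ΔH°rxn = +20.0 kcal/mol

equation 1 reversed and × 3 (reverse to put N2H4(l) on the product side; scale by 3 for the 3 N2H4(l)): (-3)·(-127.7) = +383.1 kcal/mol
equation 2 × 2 (scale by 2 for the 2 NO2(g)): (2)·(+7.9) = +15.8 kcal/mol
equation 3 as written (N2O3(g) already on the product side): +20.0 kcal/mol
Combining the equations, ΔH°rxn = (+383.1) + (+15.8) + (+20.0) = 418.9 kcal/mol

ΔH°rxn = 418.9 kcal/mol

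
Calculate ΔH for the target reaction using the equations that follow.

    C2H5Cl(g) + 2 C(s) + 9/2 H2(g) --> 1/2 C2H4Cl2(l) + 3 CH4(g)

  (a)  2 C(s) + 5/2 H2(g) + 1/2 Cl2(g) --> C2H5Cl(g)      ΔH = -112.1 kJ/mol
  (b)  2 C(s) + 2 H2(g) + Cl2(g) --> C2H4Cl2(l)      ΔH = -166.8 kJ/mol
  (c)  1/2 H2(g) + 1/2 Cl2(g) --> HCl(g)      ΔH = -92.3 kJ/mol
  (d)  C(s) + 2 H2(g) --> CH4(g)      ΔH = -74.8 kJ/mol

ΔH = -195.7 kJ/mol

(a) reversed (C2H5Cl(g) must end up as a reactant): +112.1 kJ/mol
(b) × 1/2 (×1/2 to match 1/2 C2H4Cl2(l) in the target): (1/2)·(-166.8) = -83.4 kJ/mol
(c): not needed (HCl(g) appears nowhere else).
(d) × 3 (×3 to match 3 CH4(g) in the target): (3)·(-74.8) = -224.4 kJ/mol
Combining the equations, ΔH = (+112.1) + (-83.4) + (-224.4) = -195.7 kJ/mol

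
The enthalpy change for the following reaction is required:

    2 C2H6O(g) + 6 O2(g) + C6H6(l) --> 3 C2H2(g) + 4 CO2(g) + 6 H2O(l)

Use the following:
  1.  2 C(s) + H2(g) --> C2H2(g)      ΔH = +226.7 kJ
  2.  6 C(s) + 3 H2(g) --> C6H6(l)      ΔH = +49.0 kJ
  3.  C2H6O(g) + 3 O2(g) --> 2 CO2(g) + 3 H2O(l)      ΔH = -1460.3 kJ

ΔH = -2289.5 kJ

eq. 1 × 3: (3)·(+226.7) = +680.1 kJ
eq. 2 reversed: -49.0 kJ
eq. 3 × 2: (2)·(-1460.3) = -2920.6 kJ
Combining the equations, ΔH = (+680.1) + (-49.0) + (-2920.6) = -2289.5 kJ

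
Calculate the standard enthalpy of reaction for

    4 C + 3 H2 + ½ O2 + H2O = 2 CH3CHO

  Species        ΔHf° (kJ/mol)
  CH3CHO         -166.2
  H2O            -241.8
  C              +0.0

ΔH°rxn = Σ nΔHf°(products) − Σ nΔHf°(reactants).
Products: 2·(-166.2) = -332.4
Reactants: 4·(+0.0) + 3·(+0.0) + 1/2·(+0.0) + 1·(-241.8) = -241.8
ΔH° = (-332.4) − (-241.8) = -90.6 kJ/mol

ΔH° = -90.6 kJ/mol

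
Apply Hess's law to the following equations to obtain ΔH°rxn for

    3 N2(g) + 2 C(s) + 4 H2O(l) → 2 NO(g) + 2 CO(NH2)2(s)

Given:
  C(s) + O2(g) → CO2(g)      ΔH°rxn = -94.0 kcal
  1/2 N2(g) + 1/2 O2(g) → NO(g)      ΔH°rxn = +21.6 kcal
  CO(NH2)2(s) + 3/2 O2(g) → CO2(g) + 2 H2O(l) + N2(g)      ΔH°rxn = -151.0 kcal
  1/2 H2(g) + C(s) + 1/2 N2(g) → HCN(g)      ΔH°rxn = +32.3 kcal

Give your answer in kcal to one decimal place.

ΔH°rxn = 157.2 kcal

equation 1 × 2: (2)·(-94.0) = -188.0 kcal
equation 2 × 2 (scale by 2 for the 2 NO(g)): (2)·(+21.6) = +43.2 kcal
equation 3 reversed and × 2 (CO(NH2)2(s) must end up as a product; ×2 to match 2 CO(NH2)2(s) in the target): (-2)·(-151.0) = +302.0 kcal
equation 4: not needed (HCN(g) appears nowhere else).
By Hess's law, ΔH°rxn = (2)·(-94.0) + (2)·(+21.6) + (-2)·(-151.0) = 157.2 kcal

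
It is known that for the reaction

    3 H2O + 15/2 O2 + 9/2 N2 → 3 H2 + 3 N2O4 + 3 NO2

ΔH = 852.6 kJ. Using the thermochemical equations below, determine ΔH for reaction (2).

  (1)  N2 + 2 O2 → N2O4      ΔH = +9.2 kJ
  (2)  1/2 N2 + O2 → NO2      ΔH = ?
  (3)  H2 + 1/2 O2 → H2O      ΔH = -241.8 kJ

(1) × 3: (3)·(+9.2) = +27.6 kJ
(2) × 3: contributes 3·x
(3) reversed and × 3: (-3)·(-241.8) = +725.4 kJ
+852.6 = (+27.6) + (+725.4) + 3·x
x = (+852.6 − (+753.0)) / (3) = 33.2 kJ

ΔH = 33.2 kJ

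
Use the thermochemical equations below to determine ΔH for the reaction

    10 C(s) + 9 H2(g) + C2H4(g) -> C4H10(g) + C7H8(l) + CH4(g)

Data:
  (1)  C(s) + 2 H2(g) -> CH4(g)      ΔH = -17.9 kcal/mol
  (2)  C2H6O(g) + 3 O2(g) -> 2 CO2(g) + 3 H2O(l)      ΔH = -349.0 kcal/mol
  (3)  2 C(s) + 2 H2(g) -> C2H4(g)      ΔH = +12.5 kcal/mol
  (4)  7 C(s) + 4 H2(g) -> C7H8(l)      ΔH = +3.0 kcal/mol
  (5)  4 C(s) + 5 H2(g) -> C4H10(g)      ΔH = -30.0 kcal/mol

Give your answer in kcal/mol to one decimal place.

ΔH = -57.4 kcal/mol

(1) as written (CH4(g) already on the product side): -17.9 kcal/mol
(2): not needed (O2(g) appears nowhere else).
(3) reversed (reverse to put C2H4(g) on the reactant side): -12.5 kcal/mol
(4) as written (C7H8(l) already on the product side): +3.0 kcal/mol
(5) as written (C4H10(g) already on the product side): -30.0 kcal/mol
Combining the equations, ΔH = (-17.9) + (-12.5) + (+3.0) + (-30.0) = -57.4 kcal/mol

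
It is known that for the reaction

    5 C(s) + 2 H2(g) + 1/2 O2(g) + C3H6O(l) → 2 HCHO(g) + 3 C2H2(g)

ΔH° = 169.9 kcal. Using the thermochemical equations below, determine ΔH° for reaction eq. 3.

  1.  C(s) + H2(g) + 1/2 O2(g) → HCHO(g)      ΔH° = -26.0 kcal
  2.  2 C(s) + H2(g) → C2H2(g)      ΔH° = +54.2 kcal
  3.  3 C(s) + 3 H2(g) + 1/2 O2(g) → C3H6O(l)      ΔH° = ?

ΔH° = -59.3 kcal

eq. 1 × 2 (×2 to match 2 HCHO(g) in the target): (2)·(-26.0) = -52.0 kcal
eq. 2 × 3 (scale by 3 for the 3 C2H2(g)): (3)·(+54.2) = +162.6 kcal
eq. 3 reversed (C3H6O(l) must end up as a reactant): contributes −x
+169.9 = (-52.0) + (+162.6) − x
x = (+169.9 − (+110.6)) / (-1) = -59.3 kcal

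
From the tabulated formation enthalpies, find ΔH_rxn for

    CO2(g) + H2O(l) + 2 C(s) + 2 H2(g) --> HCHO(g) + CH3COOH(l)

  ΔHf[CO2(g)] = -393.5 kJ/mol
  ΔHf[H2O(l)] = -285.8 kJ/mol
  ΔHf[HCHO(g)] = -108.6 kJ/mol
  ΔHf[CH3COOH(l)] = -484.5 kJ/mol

ΔH_rxn = 86.2 kJ/mol

Products: 1·(-108.6) + 1·(-484.5) = -593.1
Reactants: 1·(-393.5) + 1·(-285.8) + 2·(+0.0) + 2·(+0.0) = -679.3
ΔH_rxn = (-593.1) − (-679.3) = 86.2 kJ/mol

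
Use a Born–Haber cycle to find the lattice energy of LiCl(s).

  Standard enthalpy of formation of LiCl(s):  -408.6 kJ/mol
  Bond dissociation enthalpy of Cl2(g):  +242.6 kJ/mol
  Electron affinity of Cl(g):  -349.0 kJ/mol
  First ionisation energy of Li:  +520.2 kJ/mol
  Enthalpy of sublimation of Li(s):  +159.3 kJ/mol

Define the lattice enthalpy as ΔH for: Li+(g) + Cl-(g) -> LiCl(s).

U = -860.4 kJ/mol

ΔHf° = 1·ΔHsub + 1·(ΣIE) + 1/2·D(Cl2) + 1·EA + U
-408.6 = 1·(+159.3) + 1·(+520.2) + 1/2·(+242.6) + 1·(-349.0) + U
U = -408.6 − (+451.8) = -860.4 kJ/mol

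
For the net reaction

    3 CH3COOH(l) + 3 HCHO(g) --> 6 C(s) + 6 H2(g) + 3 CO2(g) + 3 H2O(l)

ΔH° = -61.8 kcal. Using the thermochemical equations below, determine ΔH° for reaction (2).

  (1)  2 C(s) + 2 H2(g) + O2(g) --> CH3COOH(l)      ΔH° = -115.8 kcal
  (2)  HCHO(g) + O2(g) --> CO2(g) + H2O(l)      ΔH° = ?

(1) reversed and × 3 (CH3COOH(l) must end up as a reactant; scale by 3 for the 3 CH3COOH(l)): (-3)·(-115.8) = +347.4 kcal
(2) × 3 (scale by 3 for the 3 HCHO(g)): contributes 3·x
-61.8 = (+347.4) + 3·x
x = (-61.8 − (+347.4)) / (3) = -136.4 kcal

ΔH° = -136.4 kcal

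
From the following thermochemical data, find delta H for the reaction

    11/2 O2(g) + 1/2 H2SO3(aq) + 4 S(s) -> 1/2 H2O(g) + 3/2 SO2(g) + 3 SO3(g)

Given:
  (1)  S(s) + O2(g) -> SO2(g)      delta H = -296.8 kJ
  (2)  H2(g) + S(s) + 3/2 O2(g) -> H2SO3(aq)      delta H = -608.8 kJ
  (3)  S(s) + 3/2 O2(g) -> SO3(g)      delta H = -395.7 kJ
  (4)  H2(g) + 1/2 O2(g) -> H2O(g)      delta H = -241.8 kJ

delta H = -1448.8 kJ

(1) × 3/2 (scale by 3/2 for the 3/2 SO2(g)): (3/2)·(-296.8) = -445.2 kJ
(2) reversed and × 1/2 (H2SO3(aq) must end up as a reactant; ×1/2 to match 1/2 H2SO3(aq) in the target): (-1/2)·(-608.8) = +304.4 kJ
(3) × 3 (scale by 3 for the 3 SO3(g)): (3)·(-395.7) = -1187.1 kJ
(4) × 1/2 (scale by 1/2 for the 1/2 H2O(g)): (1/2)·(-241.8) = -120.9 kJ
By Hess's law, delta H = (3/2)·(-296.8) + (-1/2)·(-608.8) + (3)·(-395.7) + (1/2)·(-241.8) = -1448.8 kJ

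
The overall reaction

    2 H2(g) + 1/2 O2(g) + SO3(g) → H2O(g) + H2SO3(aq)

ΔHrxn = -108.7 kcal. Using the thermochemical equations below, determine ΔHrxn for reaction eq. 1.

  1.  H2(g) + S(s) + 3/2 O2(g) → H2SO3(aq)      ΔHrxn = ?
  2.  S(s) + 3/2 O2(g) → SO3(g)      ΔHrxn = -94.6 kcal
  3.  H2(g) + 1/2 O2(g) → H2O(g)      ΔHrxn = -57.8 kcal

eq. 1 as written (H2SO3(aq) already on the product side): contributes x
eq. 2 reversed (reverse to put SO3(g) on the reactant side): +94.6 kcal
eq. 3 as written (H2O(g) already on the product side): -57.8 kcal
-108.7 = (+94.6) + (-57.8) + x
x = (-108.7 − (+36.8)) / (1) = -145.5 kcal

ΔHrxn = -145.5 kcal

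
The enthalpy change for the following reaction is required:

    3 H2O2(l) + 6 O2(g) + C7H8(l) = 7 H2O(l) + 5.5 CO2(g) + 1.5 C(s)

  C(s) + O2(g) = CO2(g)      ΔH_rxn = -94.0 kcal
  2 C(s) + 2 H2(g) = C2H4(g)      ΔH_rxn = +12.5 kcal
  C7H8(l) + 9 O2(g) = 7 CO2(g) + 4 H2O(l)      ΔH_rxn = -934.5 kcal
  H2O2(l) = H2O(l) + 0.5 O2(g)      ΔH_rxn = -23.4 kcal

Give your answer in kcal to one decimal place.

ΔH_rxn = -863.7 kcal

equation 1 reversed and × 3/2: (-3/2)·(-94.0) = +141.0 kcal
equation 2: not needed (C2H4(g) appears nowhere else).
equation 3 as written (C7H8(l) already on the reactant side): -934.5 kcal
equation 4 × 3 (×3 to match 3 H2O2(l) in the target): (3)·(-23.4) = -70.2 kcal
ΔH_rxn = (-3/2)·(-94.0) + (1)·(-934.5) + (3)·(-23.4) = -863.7 kcal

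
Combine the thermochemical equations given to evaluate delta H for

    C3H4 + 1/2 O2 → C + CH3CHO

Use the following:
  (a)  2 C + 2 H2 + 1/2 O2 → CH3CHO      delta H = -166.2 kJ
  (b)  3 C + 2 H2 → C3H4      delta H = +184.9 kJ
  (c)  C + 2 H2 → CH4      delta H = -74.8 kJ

delta H = -351.1 kJ

(a) as written: -166.2 kJ
(b) reversed: -184.9 kJ
(c): not needed.
delta H = (-166.2) + (-184.9) = -351.1 kJ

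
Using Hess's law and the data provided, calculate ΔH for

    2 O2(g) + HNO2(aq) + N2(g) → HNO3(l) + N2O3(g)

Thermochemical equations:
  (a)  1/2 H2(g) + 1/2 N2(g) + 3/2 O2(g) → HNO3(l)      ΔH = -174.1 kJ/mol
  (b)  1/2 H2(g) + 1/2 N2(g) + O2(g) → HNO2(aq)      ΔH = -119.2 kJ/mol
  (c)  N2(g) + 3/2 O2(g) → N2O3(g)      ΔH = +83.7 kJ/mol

(a) as written: -174.1 kJ/mol
(b) reversed: +119.2 kJ/mol
(c) as written: +83.7 kJ/mol
ΔH = (1)·(-174.1) + (-1)·(-119.2) + (1)·(+83.7) = 28.8 kJ/mol

ΔH = 28.8 kJ/mol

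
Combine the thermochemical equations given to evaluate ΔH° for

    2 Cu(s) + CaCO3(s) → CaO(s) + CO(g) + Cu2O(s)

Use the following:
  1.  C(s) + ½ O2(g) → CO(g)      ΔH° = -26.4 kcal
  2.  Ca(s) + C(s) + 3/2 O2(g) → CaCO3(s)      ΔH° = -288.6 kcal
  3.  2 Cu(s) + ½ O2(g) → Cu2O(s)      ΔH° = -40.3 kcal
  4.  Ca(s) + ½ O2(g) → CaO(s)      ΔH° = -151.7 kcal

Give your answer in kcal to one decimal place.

ΔH° = 70.2 kcal

eq. 1 as written (CO(g) already on the product side): -26.4 kcal
eq. 2 reversed (CaCO3(s) must end up as a reactant): +288.6 kcal
eq. 3 as written (Cu2O(s) already on the product side): -40.3 kcal
eq. 4 as written (CaO(s) already on the product side): -151.7 kcal
By Hess's law, ΔH° = (1)·(-26.4) + (-1)·(-288.6) + (1)·(-40.3) + (1)·(-151.7) = 70.2 kcal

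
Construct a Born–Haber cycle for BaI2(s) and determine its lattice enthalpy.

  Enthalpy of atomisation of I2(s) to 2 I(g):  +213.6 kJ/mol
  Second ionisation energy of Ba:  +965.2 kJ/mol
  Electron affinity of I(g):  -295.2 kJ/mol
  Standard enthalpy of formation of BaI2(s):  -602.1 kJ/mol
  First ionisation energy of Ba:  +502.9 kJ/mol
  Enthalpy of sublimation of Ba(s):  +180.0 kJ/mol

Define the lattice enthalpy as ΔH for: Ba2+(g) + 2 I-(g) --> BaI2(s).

U = -1873.4 kJ/mol

ΔHf° = 1·ΔHsub + 1·(ΣIE) + 1·D(I2) + 2·EA + U
-602.1 = 1·(+180.0) + 1·(+1468.1) + 1·(+213.6) + 2·(-295.2) + U
U = -602.1 − (+1271.3) = -1873.4 kJ/mol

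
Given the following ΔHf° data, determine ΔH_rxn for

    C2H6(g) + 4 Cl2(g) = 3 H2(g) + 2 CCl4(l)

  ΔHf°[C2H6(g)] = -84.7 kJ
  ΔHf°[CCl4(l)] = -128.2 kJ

Products: 3·(+0.0) + 2·(-128.2) = -256.4
Reactants: 1·(-84.7) + 4·(+0.0) = -84.7
ΔH_rxn = (-256.4) − (-84.7) = -171.7 kJ

ΔH_rxn = -171.7 kJ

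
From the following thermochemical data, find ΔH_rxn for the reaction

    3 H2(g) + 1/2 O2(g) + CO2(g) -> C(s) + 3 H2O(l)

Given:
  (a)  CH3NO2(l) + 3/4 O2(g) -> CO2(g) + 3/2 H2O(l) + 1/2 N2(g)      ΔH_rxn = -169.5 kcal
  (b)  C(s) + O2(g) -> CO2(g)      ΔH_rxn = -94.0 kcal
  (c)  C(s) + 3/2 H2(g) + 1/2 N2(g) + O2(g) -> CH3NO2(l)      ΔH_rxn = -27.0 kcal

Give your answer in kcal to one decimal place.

ΔH_rxn = -111.0 kcal

(a) × 2: (2)·(-169.5) = -339.0 kcal
(b) reversed and × 3: (-3)·(-94.0) = +282.0 kcal
(c) × 2: (2)·(-27.0) = -54.0 kcal
Combining the equations, ΔH_rxn = (-339.0) + (+282.0) + (-54.0) = -111.0 kcal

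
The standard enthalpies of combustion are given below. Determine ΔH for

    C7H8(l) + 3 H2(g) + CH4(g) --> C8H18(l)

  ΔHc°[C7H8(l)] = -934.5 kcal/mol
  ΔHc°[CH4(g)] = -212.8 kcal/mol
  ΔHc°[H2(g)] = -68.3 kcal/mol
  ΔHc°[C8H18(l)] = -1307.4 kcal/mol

ΔH = -44.8 kcal/mol

Using ΔH = Σ nΔHc°(reactants) − Σ nΔHc°(products):
= [1·(-934.5) + 3·(-68.3) + 1·(-212.8)] − [1·(-1307.4)]
= -44.8 kcal/mol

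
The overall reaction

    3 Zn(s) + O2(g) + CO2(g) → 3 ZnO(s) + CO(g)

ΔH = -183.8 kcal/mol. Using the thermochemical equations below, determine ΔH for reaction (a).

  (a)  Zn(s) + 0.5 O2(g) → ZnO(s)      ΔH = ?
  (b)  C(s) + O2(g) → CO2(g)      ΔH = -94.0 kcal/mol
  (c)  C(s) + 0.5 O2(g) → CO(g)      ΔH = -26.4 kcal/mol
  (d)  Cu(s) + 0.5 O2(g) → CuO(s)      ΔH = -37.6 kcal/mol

ΔH = -83.8 kcal/mol

(a) × 3: contributes 3·x
(b) reversed: +94.0 kcal/mol
(c) as written: -26.4 kcal/mol
(d): not needed.
-183.8 = (+94.0) + (-26.4) + 3·x
x = (-183.8 − (+67.6)) / (3) = -83.8 kcal/mol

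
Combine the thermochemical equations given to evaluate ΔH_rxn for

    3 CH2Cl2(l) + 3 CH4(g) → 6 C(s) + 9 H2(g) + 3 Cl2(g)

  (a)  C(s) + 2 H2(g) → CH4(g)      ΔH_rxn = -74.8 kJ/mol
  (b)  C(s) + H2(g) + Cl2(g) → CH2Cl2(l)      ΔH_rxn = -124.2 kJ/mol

ΔH_rxn = 597.0 kJ/mol

(a) reversed and × 3: (-3)·(-74.8) = +224.4 kJ/mol
(b) reversed and × 3: (-3)·(-124.2) = +372.6 kJ/mol
Summing the manipulated equations, ΔH_rxn = (+224.4) + (+372.6) = 597.0 kJ/mol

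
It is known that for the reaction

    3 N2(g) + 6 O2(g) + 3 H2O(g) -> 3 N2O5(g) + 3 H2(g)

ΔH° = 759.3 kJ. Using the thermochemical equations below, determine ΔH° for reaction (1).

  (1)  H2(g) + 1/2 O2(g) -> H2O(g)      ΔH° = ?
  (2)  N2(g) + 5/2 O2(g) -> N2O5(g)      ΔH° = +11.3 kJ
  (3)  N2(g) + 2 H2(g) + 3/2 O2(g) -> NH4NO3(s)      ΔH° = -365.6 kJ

(1) reversed and × 3: contributes −3·x
(2) × 3: (3)·(+11.3) = +33.9 kJ
(3): not needed.
+759.3 = (+33.9) − 3·x
x = (+759.3 − (+33.9)) / (-3) = -241.8 kJ

ΔH° = -241.8 kJ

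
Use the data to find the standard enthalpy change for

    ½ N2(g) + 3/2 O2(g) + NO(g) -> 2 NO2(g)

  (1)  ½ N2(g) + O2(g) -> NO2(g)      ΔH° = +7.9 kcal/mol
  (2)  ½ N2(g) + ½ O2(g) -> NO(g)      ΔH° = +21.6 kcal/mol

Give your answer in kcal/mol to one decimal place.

ΔH° = -5.8 kcal/mol

(1) × 2: (2)·(+7.9) = +15.8 kcal/mol
(2) reversed: -21.6 kcal/mol
Summing the manipulated equations, ΔH° = (2)·(+7.9) + (-1)·(+21.6) = -5.8 kcal/mol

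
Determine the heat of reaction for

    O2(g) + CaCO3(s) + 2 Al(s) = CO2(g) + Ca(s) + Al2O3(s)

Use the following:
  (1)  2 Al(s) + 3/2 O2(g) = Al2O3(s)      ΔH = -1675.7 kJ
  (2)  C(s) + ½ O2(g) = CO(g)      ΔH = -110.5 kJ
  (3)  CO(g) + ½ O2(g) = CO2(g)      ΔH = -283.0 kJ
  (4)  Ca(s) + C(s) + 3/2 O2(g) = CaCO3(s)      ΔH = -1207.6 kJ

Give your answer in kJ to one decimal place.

(1) as written: -1675.7 kJ
(2) as written: -110.5 kJ
(3) as written: -283.0 kJ
(4) reversed: +1207.6 kJ
By Hess's law, ΔH = (-1675.7) + (-110.5) + (-283.0) + (+1207.6) = -861.6 kJ

ΔH = -861.6 kJ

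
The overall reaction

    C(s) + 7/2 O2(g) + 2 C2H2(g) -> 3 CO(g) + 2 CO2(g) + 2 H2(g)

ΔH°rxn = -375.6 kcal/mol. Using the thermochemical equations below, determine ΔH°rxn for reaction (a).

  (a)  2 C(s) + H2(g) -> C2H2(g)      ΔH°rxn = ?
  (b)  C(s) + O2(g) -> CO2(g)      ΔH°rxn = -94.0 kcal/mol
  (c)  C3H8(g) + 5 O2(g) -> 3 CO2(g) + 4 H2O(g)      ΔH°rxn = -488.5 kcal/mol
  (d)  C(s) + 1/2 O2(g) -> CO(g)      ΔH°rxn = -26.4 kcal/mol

(a) reversed and × 2: contributes −2·x
(b) × 2: (2)·(-94.0) = -188.0 kcal/mol
(c): not needed.
(d) × 3: (3)·(-26.4) = -79.2 kcal/mol
-375.6 = (-188.0) + (-79.2) − 2·x
x = (-375.6 − (-267.2)) / (-2) = 54.2 kcal/mol

ΔH°rxn = 54.2 kcal/mol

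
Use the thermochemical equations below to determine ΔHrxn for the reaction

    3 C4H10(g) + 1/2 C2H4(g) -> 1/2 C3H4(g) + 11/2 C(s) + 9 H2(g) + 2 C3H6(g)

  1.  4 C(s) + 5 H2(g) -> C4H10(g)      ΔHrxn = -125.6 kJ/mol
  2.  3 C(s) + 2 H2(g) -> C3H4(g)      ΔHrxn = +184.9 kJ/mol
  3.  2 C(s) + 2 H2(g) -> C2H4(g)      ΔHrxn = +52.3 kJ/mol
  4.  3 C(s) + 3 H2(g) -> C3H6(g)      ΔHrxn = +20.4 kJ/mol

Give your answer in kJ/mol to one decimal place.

eq. 1 reversed and × 3: (-3)·(-125.6) = +376.8 kJ/mol
eq. 2 × 1/2: (1/2)·(+184.9) = +92.45 kJ/mol
eq. 3 reversed and × 1/2: (-1/2)·(+52.3) = -26.15 kJ/mol
eq. 4 × 2: (2)·(+20.4) = +40.8 kJ/mol
Summing the manipulated equations, ΔHrxn = (-3)·(-125.6) + (1/2)·(+184.9) + (-1/2)·(+52.3) + (2)·(+20.4) = 483.9 kJ/mol

ΔHrxn = 483.9 kJ/mol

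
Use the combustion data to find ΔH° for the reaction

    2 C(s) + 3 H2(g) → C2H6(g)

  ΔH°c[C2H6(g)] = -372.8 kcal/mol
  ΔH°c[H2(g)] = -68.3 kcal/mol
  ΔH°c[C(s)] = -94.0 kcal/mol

Using ΔH = Σ nΔHc°(reactants) − Σ nΔHc°(products):
= [2·(-94.0) + 3·(-68.3)] − [1·(-372.8)]
= -20.1 kcal/mol

ΔH° = -20.1 kcal/mol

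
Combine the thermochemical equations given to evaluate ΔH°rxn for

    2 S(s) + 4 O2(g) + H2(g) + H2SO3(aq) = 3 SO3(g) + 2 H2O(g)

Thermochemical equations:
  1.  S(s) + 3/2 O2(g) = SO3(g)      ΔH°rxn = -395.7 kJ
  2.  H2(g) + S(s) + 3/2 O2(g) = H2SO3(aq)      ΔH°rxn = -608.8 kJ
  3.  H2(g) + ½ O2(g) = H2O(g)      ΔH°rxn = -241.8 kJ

eq. 1 × 3: (3)·(-395.7) = -1187.1 kJ
eq. 2 reversed: +608.8 kJ
eq. 3 × 2: (2)·(-241.8) = -483.6 kJ
ΔH°rxn = (-1187.1) + (+608.8) + (-483.6) = -1061.9 kJ

ΔH°rxn = -1061.9 kJ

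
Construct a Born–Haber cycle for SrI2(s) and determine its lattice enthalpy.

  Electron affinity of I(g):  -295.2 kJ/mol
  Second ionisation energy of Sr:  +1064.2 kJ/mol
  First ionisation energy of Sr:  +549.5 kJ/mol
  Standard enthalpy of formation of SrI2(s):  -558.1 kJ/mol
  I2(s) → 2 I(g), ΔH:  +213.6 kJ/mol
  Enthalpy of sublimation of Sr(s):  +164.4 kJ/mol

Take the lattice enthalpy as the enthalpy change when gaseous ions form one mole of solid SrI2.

U = -1959.4 kJ/mol

ΔHf° = 1·ΔHsub + 1·(ΣIE) + 1·D(I2) + 2·EA + U
-558.1 = 1·(+164.4) + 1·(+1613.7) + 1·(+213.6) + 2·(-295.2) + U
U = -558.1 − (+1401.3) = -1959.4 kJ/mol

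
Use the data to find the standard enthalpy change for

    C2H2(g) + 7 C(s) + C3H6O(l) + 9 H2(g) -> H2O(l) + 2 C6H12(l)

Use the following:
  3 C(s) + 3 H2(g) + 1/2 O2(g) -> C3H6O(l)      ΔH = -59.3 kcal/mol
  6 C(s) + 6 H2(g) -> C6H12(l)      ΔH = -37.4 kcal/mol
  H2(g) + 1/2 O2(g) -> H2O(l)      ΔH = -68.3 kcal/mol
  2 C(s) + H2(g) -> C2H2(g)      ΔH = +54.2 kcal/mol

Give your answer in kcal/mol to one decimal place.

ΔH = -138.0 kcal/mol

equation 1 reversed (C3H6O(l) must end up as a reactant): +59.3 kcal/mol
equation 2 × 2 (scale by 2 for the 2 C6H12(l)): (2)·(-37.4) = -74.8 kcal/mol
equation 3 as written (H2O(l) already on the product side): -68.3 kcal/mol
equation 4 reversed (reverse to put C2H2(g) on the reactant side): -54.2 kcal/mol
ΔH = (-1)·(-59.3) + (2)·(-37.4) + (1)·(-68.3) + (-1)·(+54.2) = -138.0 kcal/mol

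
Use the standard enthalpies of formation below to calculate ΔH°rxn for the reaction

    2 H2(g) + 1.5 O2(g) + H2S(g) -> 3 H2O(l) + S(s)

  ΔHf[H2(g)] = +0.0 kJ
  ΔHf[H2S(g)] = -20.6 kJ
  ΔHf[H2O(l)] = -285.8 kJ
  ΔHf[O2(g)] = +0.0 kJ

ΔH°rxn = -836.8 kJ

Products: 3·(-285.8) + 1·(+0.0) = -857.4
Reactants: 2·(+0.0) + 3/2·(+0.0) + 1·(-20.6) = -20.6
ΔH°rxn = (-857.4) − (-20.6) = -836.8 kJ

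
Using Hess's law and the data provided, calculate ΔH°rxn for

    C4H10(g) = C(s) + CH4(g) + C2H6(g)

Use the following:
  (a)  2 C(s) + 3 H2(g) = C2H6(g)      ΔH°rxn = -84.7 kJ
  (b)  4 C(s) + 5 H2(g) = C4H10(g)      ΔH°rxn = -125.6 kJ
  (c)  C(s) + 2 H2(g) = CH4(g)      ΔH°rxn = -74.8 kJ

ΔH°rxn = -33.9 kJ

(a) as written (C2H6(g) already on the product side): -84.7 kJ
(b) reversed (C4H10(g) must end up as a reactant): +125.6 kJ
(c) as written (CH4(g) already on the product side): -74.8 kJ
ΔH°rxn = (1)·(-84.7) + (-1)·(-125.6) + (1)·(-74.8) = -33.9 kJ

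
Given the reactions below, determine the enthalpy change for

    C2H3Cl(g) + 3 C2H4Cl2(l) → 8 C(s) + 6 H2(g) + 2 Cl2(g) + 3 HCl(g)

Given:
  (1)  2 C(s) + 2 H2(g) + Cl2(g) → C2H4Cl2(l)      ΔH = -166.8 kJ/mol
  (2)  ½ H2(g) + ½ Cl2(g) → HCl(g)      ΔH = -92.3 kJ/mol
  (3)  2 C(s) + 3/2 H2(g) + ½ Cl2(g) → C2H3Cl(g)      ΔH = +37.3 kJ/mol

(1) reversed and × 3: (-3)·(-166.8) = +500.4 kJ/mol
(2) × 3: (3)·(-92.3) = -276.9 kJ/mol
(3) reversed: -37.3 kJ/mol
ΔH = (-3)·(-166.8) + (3)·(-92.3) + (-1)·(+37.3) = 186.2 kJ/mol

ΔH = 186.2 kJ/mol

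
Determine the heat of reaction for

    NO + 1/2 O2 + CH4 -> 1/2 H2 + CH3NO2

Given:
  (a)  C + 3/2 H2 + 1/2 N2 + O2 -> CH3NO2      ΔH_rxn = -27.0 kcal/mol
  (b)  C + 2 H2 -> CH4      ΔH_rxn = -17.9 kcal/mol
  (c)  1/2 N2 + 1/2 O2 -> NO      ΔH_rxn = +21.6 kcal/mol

ΔH_rxn = -30.7 kcal/mol

(a) as written (CH3NO2 already on the product side): -27.0 kcal/mol
(b) reversed (reverse to put CH4 on the reactant side): +17.9 kcal/mol
(c) reversed (reverse to put NO on the reactant side): -21.6 kcal/mol
ΔH_rxn = (1)·(-27.0) + (-1)·(-17.9) + (-1)·(+21.6) = -30.7 kcal/mol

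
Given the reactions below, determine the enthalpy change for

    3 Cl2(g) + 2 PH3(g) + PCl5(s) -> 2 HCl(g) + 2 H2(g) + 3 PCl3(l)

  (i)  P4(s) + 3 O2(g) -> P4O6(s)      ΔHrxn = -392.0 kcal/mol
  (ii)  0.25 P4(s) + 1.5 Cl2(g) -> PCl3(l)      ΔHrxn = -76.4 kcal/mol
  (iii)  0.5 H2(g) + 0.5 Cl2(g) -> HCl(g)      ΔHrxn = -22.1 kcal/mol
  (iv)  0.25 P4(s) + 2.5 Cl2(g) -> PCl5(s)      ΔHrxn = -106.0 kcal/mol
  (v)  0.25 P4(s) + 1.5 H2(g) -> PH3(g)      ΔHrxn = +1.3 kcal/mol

(i): not needed (P4O6(s) appears nowhere else).
(ii) × 3 (×3 to match 3 PCl3(l) in the target): (3)·(-76.4) = -229.2 kcal/mol
(iii) × 2 (×2 to match 2 HCl(g) in the target): (2)·(-22.1) = -44.2 kcal/mol
(iv) reversed (reverse to put PCl5(s) on the reactant side): +106.0 kcal/mol
(v) reversed and × 2 (reverse to put PH3(g) on the reactant side; scale by 2 for the 2 PH3(g)): (-2)·(+1.3) = -2.6 kcal/mol
ΔHrxn = (-229.2) + (-44.2) + (+106.0) + (-2.6) = -170.0 kcal/mol

ΔHrxn = -170.0 kcal/mol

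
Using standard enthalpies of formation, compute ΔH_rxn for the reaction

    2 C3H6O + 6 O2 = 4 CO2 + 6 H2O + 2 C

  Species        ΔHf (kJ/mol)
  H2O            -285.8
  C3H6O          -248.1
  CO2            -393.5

ΔH_rxn = -2792.6 kJ/mol

Products: 4·(-393.5) + 6·(-285.8) + 2·(+0.0) = -3288.8
Reactants: 2·(-248.1) + 6·(+0.0) = -496.2
ΔH_rxn = (-3288.8) − (-496.2) = -2792.6 kJ/mol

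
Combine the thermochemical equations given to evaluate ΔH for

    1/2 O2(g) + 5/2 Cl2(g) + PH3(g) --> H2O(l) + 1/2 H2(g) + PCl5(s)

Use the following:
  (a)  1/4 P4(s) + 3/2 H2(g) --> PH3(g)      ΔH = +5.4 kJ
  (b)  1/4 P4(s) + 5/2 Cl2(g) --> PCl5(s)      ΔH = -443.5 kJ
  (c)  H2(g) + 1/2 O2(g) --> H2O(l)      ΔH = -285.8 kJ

ΔH = -734.7 kJ

(a) reversed (PH3(g) must end up as a reactant): -5.4 kJ
(b) as written (PCl5(s) already on the product side): -443.5 kJ
(c) as written (H2O(l) already on the product side): -285.8 kJ
ΔH = (-5.4) + (-443.5) + (-285.8) = -734.7 kJ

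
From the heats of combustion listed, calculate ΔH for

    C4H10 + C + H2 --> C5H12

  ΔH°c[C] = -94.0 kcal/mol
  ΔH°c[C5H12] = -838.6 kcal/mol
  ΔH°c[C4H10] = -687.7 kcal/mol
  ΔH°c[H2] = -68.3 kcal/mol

ΔH = -11.4 kcal/mol

Using ΔH = Σ nΔHc°(reactants) − Σ nΔHc°(products):
= [1·(-687.7) + 1·(-94.0) + 1·(-68.3)] − [1·(-838.6)]
= -11.4 kcal/mol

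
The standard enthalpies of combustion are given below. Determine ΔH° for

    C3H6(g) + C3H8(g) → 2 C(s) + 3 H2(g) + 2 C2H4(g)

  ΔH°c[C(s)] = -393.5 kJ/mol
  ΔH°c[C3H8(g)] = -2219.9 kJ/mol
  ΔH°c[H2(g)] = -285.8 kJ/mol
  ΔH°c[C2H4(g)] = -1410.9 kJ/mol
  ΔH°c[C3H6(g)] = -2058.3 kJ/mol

Using ΔH = Σ nΔHc°(reactants) − Σ nΔHc°(products):
= [1·(-2058.3) + 1·(-2219.9)] − [2·(-393.5) + 3·(-285.8) + 2·(-1410.9)]
= 188.0 kJ/mol

ΔH° = 188.0 kJ/mol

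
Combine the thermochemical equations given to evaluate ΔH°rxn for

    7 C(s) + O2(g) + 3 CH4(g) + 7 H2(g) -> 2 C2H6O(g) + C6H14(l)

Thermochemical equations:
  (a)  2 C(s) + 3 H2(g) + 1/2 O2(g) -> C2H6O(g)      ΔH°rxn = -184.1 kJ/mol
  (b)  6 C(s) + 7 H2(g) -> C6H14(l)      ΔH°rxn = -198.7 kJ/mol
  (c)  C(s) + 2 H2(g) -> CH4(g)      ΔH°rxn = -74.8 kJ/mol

ΔH°rxn = -342.5 kJ/mol

(a) × 2 (scale by 2 for the 2 C2H6O(g)): (2)·(-184.1) = -368.2 kJ/mol
(b) as written (C6H14(l) already on the product side): -198.7 kJ/mol
(c) reversed and × 3 (reverse to put CH4(g) on the reactant side; scale by 3 for the 3 CH4(g)): (-3)·(-74.8) = +224.4 kJ/mol
Combining the equations, ΔH°rxn = (2)·(-184.1) + (1)·(-198.7) + (-3)·(-74.8) = -342.5 kJ/mol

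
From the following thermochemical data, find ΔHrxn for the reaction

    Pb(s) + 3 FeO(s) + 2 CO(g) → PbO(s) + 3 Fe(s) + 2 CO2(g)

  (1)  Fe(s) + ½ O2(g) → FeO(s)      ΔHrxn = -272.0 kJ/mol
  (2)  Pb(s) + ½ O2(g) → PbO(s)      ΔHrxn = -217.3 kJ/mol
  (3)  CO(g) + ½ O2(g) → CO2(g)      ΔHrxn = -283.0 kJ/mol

(1) reversed and × 3: (-3)·(-272.0) = +816.0 kJ/mol
(2) as written: -217.3 kJ/mol
(3) × 2: (2)·(-283.0) = -566.0 kJ/mol
Combining the equations, ΔHrxn = (+816.0) + (-217.3) + (-566.0) = 32.7 kJ/mol

ΔHrxn = 32.7 kJ/mol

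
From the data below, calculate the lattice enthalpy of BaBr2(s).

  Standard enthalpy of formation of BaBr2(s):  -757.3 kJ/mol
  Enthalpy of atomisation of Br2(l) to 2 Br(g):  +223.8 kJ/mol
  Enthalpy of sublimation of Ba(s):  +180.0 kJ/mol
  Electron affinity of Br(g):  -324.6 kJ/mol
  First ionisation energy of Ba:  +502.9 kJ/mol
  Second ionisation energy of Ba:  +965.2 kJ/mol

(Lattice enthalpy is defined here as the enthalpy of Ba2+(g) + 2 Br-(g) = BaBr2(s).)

ΔHf° = 1·ΔHsub + 1·(ΣIE) + 1·D(Br2) + 2·EA + U
-757.3 = 1·(+180.0) + 1·(+1468.1) + 1·(+223.8) + 2·(-324.6) + U
U = -757.3 − (+1222.7) = -1980.0 kJ/mol

U = -1980.0 kJ/mol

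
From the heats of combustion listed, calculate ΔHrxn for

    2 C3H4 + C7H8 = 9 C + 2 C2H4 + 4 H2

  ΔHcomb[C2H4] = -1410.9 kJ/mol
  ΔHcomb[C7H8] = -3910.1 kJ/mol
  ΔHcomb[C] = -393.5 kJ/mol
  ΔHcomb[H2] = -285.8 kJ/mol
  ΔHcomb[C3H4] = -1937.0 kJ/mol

With combustion enthalpies, reactants minus products:
= [2·(-1937.0) + 1·(-3910.1)] − [9·(-393.5) + 2·(-1410.9) + 4·(-285.8)]
= -277.6 kJ/mol

ΔHrxn = -277.6 kJ/mol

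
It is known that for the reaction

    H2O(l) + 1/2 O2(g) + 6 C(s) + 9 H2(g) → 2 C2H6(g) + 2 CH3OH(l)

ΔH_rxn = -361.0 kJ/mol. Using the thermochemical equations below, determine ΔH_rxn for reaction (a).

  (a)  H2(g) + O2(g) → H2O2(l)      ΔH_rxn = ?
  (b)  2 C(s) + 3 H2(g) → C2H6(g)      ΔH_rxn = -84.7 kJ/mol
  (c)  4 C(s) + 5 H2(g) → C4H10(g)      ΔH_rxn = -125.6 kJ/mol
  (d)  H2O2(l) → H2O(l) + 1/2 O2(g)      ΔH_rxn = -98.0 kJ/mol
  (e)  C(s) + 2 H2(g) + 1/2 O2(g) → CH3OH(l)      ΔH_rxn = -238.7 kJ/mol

ΔH_rxn = -187.8 kJ/mol

(a) reversed: contributes −x
(b) × 2: (2)·(-84.7) = -169.4 kJ/mol
(c): not needed.
(d) reversed: +98.0 kJ/mol
(e) × 2: (2)·(-238.7) = -477.4 kJ/mol
-361.0 = (-169.4) + (+98.0) + (-477.4) − x
x = (-361.0 − (-548.8)) / (-1) = -187.8 kJ/mol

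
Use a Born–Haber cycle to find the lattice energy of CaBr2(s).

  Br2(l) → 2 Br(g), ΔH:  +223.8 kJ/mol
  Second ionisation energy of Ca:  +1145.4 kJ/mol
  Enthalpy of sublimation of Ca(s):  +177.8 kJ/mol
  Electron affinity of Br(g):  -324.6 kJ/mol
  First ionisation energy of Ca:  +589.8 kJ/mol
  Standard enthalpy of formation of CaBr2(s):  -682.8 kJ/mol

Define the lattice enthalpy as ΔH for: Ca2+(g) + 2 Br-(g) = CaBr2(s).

ΔHf° = 1·ΔHsub + 1·(ΣIE) + 1·D(Br2) + 2·EA + U
-682.8 = 1·(+177.8) + 1·(+1735.2) + 1·(+223.8) + 2·(-324.6) + U
U = -682.8 − (+1487.6) = -2170.4 kJ/mol

U = -2170.4 kJ/mol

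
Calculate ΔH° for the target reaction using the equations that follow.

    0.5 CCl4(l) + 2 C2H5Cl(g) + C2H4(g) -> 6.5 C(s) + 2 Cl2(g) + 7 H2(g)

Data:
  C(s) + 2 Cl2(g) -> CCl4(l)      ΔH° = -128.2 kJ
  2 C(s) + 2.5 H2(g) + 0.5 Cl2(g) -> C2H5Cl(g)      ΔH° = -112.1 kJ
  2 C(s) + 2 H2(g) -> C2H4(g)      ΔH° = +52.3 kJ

equation 1 reversed and × 1/2: (-1/2)·(-128.2) = +64.1 kJ
equation 2 reversed and × 2: (-2)·(-112.1) = +224.2 kJ
equation 3 reversed: -52.3 kJ
ΔH° = (-1/2)·(-128.2) + (-2)·(-112.1) + (-1)·(+52.3) = 236.0 kJ

ΔH° = 236.0 kJ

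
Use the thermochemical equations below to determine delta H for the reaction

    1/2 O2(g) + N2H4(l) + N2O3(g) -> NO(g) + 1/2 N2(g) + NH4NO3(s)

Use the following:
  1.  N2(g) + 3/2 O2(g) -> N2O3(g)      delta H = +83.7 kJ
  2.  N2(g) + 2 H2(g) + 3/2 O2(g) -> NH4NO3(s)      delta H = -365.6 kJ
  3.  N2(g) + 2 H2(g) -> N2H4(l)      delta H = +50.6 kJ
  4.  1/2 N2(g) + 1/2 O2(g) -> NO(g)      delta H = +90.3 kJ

delta H = -409.6 kJ

eq. 1 reversed (N2O3(g) must end up as a reactant): -83.7 kJ
eq. 2 as written (NH4NO3(s) already on the product side): -365.6 kJ
eq. 3 reversed (N2H4(l) must end up as a reactant): -50.6 kJ
eq. 4 as written (NO(g) already on the product side): +90.3 kJ
Summing the manipulated equations, delta H = (-83.7) + (-365.6) + (-50.6) + (+90.3) = -409.6 kJ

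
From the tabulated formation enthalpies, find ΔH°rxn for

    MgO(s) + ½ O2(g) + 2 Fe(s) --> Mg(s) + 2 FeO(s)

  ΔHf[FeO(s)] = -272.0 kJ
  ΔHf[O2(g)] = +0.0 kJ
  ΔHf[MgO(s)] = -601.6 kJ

Products: 1·(+0.0) + 2·(-272.0) = -544.0
Reactants: 1·(-601.6) + 1/2·(+0.0) + 2·(+0.0) = -601.6
ΔH°rxn = (-544.0) − (-601.6) = 57.6 kJ

ΔH°rxn = 57.6 kJ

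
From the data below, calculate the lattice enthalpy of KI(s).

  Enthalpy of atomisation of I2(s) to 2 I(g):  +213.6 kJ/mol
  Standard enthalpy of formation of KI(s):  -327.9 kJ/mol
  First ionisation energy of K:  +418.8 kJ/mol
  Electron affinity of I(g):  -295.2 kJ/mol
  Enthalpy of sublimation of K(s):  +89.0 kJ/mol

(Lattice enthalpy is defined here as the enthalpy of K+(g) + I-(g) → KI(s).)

ΔHf° = 1·ΔHsub + 1·(ΣIE) + 1/2·D(I2) + 1·EA + U
-327.9 = 1·(+89.0) + 1·(+418.8) + 1/2·(+213.6) + 1·(-295.2) + U
U = -327.9 − (+319.4) = -647.3 kJ/mol

U = -647.3 kJ/mol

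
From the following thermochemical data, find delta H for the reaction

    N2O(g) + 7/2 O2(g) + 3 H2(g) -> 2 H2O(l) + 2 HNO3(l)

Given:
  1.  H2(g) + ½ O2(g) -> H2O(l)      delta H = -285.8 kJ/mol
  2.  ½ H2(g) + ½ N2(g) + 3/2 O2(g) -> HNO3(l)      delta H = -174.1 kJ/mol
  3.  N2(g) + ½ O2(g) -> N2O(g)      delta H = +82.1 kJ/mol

delta H = -1001.9 kJ/mol

eq. 1 × 2 (×2 to match 2 H2O(l) in the target): (2)·(-285.8) = -571.6 kJ/mol
eq. 2 × 2 (×2 to match 2 HNO3(l) in the target): (2)·(-174.1) = -348.2 kJ/mol
eq. 3 reversed (reverse to put N2O(g) on the reactant side): -82.1 kJ/mol
Since enthalpy is a state function, delta H = (2)·(-285.8) + (2)·(-174.1) + (-1)·(+82.1) = -1001.9 kJ/mol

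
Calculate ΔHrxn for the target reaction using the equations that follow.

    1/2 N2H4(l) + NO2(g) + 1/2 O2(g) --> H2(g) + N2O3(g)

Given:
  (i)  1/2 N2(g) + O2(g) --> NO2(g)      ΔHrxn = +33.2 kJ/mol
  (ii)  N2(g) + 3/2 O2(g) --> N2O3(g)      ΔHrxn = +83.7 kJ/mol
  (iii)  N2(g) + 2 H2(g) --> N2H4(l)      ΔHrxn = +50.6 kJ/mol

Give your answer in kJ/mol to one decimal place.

(i) reversed: -33.2 kJ/mol
(ii) as written: +83.7 kJ/mol
(iii) reversed and × 1/2: (-1/2)·(+50.6) = -25.3 kJ/mol
Summing the manipulated equations, ΔHrxn = (-1)·(+33.2) + (1)·(+83.7) + (-1/2)·(+50.6) = 25.2 kJ/mol

ΔHrxn = 25.2 kJ/mol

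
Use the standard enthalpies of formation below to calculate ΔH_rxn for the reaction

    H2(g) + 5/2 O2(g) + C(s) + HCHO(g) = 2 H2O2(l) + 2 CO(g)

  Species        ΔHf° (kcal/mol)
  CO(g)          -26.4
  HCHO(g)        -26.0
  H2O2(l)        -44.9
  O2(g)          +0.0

ΔH_rxn = -116.6 kcal/mol

ΔH°rxn = Σ nΔHf°(products) − Σ nΔHf°(reactants).
Products: 2·(-44.9) + 2·(-26.4) = -142.6
Reactants: 1·(+0.0) + 5/2·(+0.0) + 1·(+0.0) + 1·(-26.0) = -26.0
ΔH_rxn = (-142.6) − (-26.0) = -116.6 kcal/mol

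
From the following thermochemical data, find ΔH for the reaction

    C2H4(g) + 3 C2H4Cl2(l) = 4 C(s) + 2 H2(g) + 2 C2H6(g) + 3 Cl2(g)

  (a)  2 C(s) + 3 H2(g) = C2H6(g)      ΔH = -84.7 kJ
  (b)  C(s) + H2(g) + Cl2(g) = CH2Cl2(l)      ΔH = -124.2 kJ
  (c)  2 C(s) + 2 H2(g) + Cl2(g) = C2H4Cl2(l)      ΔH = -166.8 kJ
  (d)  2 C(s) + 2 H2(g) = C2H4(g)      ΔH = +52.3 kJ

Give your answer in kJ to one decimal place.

ΔH = 278.7 kJ

(a) × 2 (×2 to match 2 C2H6(g) in the target): (2)·(-84.7) = -169.4 kJ
(b): not needed (CH2Cl2(l) appears nowhere else).
(c) reversed and × 3 (C2H4Cl2(l) must end up as a reactant; ×3 to match 3 C2H4Cl2(l) in the target): (-3)·(-166.8) = +500.4 kJ
(d) reversed (reverse to put C2H4(g) on the reactant side): -52.3 kJ
ΔH = (-169.4) + (+500.4) + (-52.3) = 278.7 kJ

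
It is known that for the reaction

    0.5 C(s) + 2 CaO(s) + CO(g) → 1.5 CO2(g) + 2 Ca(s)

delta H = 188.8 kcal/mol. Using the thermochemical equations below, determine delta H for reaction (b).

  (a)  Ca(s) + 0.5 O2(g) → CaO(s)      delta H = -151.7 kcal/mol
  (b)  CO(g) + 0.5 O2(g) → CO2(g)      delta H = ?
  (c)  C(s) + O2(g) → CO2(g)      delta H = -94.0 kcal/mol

delta H = -67.6 kcal/mol

(a) reversed and × 2: (-2)·(-151.7) = +303.4 kcal/mol
(b) as written: contributes x
(c) × 1/2: (1/2)·(-94.0) = -47.0 kcal/mol
+188.8 = (+303.4) + (-47.0) + x
x = (+188.8 − (+256.4)) / (1) = -67.6 kcal/mol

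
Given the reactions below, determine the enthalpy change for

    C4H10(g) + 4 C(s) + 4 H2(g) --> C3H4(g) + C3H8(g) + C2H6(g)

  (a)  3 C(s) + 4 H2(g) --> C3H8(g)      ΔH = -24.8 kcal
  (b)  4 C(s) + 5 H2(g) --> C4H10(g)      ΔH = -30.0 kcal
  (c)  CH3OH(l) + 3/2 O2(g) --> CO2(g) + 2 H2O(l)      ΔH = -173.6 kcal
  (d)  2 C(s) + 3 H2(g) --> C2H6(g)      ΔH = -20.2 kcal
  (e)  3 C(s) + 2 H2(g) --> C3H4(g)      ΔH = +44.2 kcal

ΔH = 29.2 kcal

(a) as written: -24.8 kcal
(b) reversed: +30.0 kcal
(c): not needed.
(d) as written: -20.2 kcal
(e) as written: +44.2 kcal
ΔH = (1)·(-24.8) + (-1)·(-30.0) + (1)·(-20.2) + (1)·(+44.2) = 29.2 kcal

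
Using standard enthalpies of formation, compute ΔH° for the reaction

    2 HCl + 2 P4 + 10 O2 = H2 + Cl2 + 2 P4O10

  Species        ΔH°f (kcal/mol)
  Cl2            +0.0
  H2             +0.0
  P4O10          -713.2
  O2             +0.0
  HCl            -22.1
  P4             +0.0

ΔH° = -1382.2 kcal/mol

Products: 1·(+0.0) + 1·(+0.0) + 2·(-713.2) = -1426.4
Reactants: 2·(-22.1) + 2·(+0.0) + 10·(+0.0) = -44.2
ΔH° = (-1426.4) − (-44.2) = -1382.2 kcal/mol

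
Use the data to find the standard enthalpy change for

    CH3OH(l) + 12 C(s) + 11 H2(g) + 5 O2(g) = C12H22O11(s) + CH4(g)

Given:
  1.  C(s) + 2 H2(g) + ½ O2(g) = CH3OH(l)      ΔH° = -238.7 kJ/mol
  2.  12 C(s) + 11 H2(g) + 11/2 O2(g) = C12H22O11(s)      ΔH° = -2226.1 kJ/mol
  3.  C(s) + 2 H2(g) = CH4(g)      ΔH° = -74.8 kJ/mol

eq. 1 reversed: +238.7 kJ/mol
eq. 2 as written: -2226.1 kJ/mol
eq. 3 as written: -74.8 kJ/mol
ΔH° = (-1)·(-238.7) + (1)·(-2226.1) + (1)·(-74.8) = -2062.2 kJ/mol

ΔH° = -2062.2 kJ/mol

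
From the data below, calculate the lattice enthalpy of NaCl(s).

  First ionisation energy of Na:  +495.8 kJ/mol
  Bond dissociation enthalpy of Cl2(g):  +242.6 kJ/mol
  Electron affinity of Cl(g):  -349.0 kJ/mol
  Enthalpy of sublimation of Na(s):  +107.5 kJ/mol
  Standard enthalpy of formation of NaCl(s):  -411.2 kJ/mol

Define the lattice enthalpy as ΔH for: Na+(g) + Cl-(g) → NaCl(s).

ΔHf° = 1·ΔHsub + 1·(ΣIE) + 1/2·D(Cl2) + 1·EA + U
-411.2 = 1·(+107.5) + 1·(+495.8) + 1/2·(+242.6) + 1·(-349.0) + U
U = -411.2 − (+375.6) = -786.8 kJ/mol

U = -786.8 kJ/mol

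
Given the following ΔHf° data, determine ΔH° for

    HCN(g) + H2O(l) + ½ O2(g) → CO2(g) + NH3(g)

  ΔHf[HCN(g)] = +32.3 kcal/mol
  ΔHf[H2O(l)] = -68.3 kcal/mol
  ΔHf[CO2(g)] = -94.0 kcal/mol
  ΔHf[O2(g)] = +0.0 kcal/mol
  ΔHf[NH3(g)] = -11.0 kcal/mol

Products: 1·(-94.0) + 1·(-11.0) = -105.0
Reactants: 1·(+32.3) + 1·(-68.3) + 1/2·(+0.0) = -36.0
ΔH° = (-105.0) − (-36.0) = -69.0 kcal/mol

ΔH° = -69.0 kcal/mol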